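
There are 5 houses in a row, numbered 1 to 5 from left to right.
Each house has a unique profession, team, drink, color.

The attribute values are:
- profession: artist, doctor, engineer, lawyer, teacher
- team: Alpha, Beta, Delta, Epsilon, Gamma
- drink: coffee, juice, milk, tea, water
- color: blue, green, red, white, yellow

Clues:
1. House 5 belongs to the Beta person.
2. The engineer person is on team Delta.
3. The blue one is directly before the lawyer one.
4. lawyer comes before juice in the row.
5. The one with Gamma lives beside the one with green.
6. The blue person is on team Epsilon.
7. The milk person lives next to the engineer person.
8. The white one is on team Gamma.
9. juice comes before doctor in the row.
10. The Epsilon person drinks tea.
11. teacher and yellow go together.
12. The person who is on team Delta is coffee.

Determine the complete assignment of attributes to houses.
Solution:

House | Profession | Team | Drink | Color
-----------------------------------------
  1   | artist | Epsilon | tea | blue
  2   | lawyer | Gamma | milk | white
  3   | engineer | Delta | coffee | green
  4   | teacher | Alpha | juice | yellow
  5   | doctor | Beta | water | red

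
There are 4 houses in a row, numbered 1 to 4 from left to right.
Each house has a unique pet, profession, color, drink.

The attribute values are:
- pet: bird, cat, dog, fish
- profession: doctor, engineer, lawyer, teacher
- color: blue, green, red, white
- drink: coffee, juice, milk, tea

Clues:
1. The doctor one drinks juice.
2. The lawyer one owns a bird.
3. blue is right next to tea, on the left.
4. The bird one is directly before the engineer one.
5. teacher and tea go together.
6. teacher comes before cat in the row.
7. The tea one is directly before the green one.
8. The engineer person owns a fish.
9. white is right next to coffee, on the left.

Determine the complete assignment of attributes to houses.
Solution:

House | Pet | Profession | Color | Drink
----------------------------------------
  1   | bird | lawyer | white | milk
  2   | fish | engineer | blue | coffee
  3   | dog | teacher | red | tea
  4   | cat | doctor | green | juice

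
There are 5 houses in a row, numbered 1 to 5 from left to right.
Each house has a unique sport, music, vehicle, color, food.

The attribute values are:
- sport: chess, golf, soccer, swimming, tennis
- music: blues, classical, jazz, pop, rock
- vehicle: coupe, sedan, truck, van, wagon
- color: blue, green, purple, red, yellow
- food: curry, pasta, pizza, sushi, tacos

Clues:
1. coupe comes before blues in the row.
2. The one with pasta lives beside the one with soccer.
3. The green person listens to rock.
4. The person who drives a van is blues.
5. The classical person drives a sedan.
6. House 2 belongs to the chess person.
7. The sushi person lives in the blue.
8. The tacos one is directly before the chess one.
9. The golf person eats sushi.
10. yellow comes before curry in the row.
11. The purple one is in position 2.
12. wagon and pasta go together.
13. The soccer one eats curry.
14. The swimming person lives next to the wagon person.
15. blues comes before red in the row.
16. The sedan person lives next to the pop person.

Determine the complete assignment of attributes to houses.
Solution:

House | Sport | Music | Vehicle | Color | Food
----------------------------------------------
  1   | swimming | classical | sedan | yellow | tacos
  2   | chess | pop | wagon | purple | pasta
  3   | soccer | rock | coupe | green | curry
  4   | golf | blues | van | blue | sushi
  5   | tennis | jazz | truck | red | pizza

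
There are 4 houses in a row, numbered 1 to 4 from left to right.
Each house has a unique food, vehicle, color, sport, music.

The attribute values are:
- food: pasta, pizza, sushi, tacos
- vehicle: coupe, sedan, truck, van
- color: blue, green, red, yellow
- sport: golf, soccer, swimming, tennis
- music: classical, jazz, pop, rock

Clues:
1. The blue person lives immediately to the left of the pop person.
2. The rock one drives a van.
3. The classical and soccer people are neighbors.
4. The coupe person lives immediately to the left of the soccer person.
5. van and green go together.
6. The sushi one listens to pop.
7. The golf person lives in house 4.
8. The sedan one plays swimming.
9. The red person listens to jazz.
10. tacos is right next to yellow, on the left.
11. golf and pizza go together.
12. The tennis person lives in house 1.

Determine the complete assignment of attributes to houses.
Solution:

House | Food | Vehicle | Color | Sport | Music
----------------------------------------------
  1   | tacos | coupe | blue | tennis | classical
  2   | sushi | truck | yellow | soccer | pop
  3   | pasta | sedan | red | swimming | jazz
  4   | pizza | van | green | golf | rock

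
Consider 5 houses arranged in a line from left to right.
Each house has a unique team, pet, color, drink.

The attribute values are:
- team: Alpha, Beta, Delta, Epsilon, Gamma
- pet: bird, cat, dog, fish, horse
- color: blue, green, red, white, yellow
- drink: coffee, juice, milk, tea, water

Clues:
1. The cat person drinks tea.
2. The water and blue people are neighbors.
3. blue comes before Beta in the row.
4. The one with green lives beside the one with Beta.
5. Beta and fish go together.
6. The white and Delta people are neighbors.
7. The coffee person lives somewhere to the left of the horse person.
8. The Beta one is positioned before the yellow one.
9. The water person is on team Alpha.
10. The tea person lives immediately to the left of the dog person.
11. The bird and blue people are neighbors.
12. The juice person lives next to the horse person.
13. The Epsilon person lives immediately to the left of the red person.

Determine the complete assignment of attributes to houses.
Solution:

House | Team | Pet | Color | Drink
----------------------------------
  1   | Alpha | bird | white | water
  2   | Delta | cat | blue | tea
  3   | Epsilon | dog | green | coffee
  4   | Beta | fish | red | juice
  5   | Gamma | horse | yellow | milk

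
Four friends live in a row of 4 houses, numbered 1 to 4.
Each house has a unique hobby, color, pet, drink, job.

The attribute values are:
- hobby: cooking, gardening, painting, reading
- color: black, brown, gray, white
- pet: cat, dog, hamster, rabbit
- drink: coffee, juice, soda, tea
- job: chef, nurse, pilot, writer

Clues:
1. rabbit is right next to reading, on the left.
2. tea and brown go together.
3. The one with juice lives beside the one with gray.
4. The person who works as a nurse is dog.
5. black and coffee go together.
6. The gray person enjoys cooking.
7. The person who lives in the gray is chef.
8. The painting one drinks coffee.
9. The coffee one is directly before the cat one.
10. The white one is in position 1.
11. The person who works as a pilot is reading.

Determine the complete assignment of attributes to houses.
Solution:

House | Hobby | Color | Pet | Drink | Job
-----------------------------------------
  1   | gardening | white | dog | juice | nurse
  2   | cooking | gray | hamster | soda | chef
  3   | painting | black | rabbit | coffee | writer
  4   | reading | brown | cat | tea | pilot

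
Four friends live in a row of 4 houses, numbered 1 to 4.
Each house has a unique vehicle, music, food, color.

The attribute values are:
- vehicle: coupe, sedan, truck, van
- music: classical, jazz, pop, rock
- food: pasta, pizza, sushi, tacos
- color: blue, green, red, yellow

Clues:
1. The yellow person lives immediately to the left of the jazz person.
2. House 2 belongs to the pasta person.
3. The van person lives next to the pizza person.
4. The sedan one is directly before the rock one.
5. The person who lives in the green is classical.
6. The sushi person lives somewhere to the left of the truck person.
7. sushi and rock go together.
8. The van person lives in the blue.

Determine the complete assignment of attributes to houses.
Solution:

House | Vehicle | Music | Food | Color
--------------------------------------
  1   | coupe | pop | tacos | yellow
  2   | sedan | jazz | pasta | red
  3   | van | rock | sushi | blue
  4   | truck | classical | pizza | green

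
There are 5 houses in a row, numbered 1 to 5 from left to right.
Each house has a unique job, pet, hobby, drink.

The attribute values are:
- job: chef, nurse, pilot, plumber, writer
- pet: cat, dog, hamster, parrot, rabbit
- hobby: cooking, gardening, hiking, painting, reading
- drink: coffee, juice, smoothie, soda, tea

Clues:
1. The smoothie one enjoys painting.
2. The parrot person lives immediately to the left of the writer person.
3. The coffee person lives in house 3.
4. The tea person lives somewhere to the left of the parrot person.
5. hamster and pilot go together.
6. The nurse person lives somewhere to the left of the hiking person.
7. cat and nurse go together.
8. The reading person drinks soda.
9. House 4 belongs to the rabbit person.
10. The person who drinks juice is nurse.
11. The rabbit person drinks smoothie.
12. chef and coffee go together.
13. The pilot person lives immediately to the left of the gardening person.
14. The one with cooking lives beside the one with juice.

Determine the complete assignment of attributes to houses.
Solution:

House | Job | Pet | Hobby | Drink
---------------------------------
  1   | pilot | hamster | cooking | tea
  2   | nurse | cat | gardening | juice
  3   | chef | parrot | hiking | coffee
  4   | writer | rabbit | painting | smoothie
  5   | plumber | dog | reading | soda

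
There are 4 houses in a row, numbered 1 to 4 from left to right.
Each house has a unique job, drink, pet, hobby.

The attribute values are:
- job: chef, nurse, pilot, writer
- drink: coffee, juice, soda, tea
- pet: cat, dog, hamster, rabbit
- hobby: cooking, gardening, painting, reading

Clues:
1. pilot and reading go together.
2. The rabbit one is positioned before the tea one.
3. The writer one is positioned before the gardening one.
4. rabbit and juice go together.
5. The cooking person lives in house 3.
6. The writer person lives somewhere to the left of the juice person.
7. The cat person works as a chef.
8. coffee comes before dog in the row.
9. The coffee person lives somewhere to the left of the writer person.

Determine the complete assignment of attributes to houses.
Solution:

House | Job | Drink | Pet | Hobby
---------------------------------
  1   | pilot | coffee | hamster | reading
  2   | writer | soda | dog | painting
  3   | nurse | juice | rabbit | cooking
  4   | chef | tea | cat | gardening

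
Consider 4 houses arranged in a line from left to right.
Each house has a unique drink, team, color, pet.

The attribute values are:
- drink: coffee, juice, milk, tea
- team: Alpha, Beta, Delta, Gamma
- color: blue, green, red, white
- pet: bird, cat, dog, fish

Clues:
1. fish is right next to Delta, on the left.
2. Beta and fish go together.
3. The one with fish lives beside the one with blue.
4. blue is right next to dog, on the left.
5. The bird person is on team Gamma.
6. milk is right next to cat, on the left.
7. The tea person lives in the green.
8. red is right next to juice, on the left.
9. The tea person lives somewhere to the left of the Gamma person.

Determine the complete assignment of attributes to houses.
Solution:

House | Drink | Team | Color | Pet
----------------------------------
  1   | milk | Beta | red | fish
  2   | juice | Delta | blue | cat
  3   | tea | Alpha | green | dog
  4   | coffee | Gamma | white | bird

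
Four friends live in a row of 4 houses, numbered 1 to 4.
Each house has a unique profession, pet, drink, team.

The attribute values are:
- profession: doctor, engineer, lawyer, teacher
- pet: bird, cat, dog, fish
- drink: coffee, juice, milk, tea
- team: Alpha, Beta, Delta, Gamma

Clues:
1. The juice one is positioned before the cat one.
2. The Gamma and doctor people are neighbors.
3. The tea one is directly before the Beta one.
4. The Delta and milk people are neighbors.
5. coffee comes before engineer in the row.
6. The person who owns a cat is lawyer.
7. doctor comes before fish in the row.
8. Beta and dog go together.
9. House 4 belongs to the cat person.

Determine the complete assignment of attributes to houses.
Solution:

House | Profession | Pet | Drink | Team
---------------------------------------
  1   | teacher | bird | tea | Gamma
  2   | doctor | dog | coffee | Beta
  3   | engineer | fish | juice | Delta
  4   | lawyer | cat | milk | Alpha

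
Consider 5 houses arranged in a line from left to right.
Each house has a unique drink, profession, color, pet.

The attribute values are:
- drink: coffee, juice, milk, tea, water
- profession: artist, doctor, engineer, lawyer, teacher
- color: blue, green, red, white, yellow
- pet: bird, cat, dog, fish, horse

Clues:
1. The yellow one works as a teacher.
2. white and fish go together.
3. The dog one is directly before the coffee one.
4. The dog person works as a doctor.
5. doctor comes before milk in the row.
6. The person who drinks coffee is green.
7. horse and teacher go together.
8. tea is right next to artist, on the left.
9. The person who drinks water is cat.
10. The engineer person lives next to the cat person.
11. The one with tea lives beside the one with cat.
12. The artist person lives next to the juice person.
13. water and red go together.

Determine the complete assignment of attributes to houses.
Solution:

House | Drink | Profession | Color | Pet
----------------------------------------
  1   | tea | engineer | white | fish
  2   | water | artist | red | cat
  3   | juice | doctor | blue | dog
  4   | coffee | lawyer | green | bird
  5   | milk | teacher | yellow | horse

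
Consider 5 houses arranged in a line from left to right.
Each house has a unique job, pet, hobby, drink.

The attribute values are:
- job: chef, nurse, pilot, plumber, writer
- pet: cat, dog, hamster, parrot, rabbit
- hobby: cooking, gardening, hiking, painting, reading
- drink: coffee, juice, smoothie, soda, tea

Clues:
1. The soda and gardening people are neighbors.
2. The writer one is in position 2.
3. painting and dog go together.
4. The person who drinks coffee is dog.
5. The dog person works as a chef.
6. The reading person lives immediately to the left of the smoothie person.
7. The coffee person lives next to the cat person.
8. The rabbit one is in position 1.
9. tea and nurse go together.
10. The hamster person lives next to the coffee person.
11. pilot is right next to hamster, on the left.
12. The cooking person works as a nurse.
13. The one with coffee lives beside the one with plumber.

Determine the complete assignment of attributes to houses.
Solution:

House | Job | Pet | Hobby | Drink
---------------------------------
  1   | pilot | rabbit | reading | soda
  2   | writer | hamster | gardening | smoothie
  3   | chef | dog | painting | coffee
  4   | plumber | cat | hiking | juice
  5   | nurse | parrot | cooking | tea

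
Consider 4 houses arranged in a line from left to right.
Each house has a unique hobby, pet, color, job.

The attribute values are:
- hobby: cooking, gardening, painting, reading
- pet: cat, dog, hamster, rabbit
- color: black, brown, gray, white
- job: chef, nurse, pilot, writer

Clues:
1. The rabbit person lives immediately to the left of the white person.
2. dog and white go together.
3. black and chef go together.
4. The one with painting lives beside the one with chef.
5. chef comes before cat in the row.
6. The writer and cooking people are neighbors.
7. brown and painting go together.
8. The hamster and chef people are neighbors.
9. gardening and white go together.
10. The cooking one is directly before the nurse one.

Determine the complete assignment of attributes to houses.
Solution:

House | Hobby | Pet | Color | Job
---------------------------------
  1   | painting | hamster | brown | writer
  2   | cooking | rabbit | black | chef
  3   | gardening | dog | white | nurse
  4   | reading | cat | gray | pilot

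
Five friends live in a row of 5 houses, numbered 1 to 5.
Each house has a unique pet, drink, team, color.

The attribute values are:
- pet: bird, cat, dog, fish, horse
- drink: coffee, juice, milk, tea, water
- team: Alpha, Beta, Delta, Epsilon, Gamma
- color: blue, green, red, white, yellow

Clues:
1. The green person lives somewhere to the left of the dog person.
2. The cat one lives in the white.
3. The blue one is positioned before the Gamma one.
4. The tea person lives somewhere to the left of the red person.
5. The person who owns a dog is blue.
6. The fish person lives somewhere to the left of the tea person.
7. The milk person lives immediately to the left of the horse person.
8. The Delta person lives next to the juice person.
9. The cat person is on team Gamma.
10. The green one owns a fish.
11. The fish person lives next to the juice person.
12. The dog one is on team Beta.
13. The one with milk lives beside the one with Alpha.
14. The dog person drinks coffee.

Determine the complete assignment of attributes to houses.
Solution:

House | Pet | Drink | Team | Color
----------------------------------
  1   | fish | milk | Delta | green
  2   | horse | juice | Alpha | yellow
  3   | dog | coffee | Beta | blue
  4   | cat | tea | Gamma | white
  5   | bird | water | Epsilon | red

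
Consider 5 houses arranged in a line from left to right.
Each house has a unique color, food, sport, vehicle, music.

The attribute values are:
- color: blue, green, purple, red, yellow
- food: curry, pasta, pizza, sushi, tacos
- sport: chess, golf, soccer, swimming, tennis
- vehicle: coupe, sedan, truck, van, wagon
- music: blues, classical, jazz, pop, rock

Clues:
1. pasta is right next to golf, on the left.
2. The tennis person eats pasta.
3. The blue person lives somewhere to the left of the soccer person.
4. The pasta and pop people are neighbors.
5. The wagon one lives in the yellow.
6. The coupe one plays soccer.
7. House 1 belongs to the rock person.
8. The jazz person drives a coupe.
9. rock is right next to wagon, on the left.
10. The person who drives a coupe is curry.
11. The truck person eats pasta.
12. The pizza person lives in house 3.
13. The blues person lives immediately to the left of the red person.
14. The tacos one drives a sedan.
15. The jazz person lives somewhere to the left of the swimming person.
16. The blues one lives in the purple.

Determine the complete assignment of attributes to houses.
Solution:

House | Color | Food | Sport | Vehicle | Music
----------------------------------------------
  1   | blue | pasta | tennis | truck | rock
  2   | yellow | sushi | golf | wagon | pop
  3   | purple | pizza | chess | van | blues
  4   | red | curry | soccer | coupe | jazz
  5   | green | tacos | swimming | sedan | classical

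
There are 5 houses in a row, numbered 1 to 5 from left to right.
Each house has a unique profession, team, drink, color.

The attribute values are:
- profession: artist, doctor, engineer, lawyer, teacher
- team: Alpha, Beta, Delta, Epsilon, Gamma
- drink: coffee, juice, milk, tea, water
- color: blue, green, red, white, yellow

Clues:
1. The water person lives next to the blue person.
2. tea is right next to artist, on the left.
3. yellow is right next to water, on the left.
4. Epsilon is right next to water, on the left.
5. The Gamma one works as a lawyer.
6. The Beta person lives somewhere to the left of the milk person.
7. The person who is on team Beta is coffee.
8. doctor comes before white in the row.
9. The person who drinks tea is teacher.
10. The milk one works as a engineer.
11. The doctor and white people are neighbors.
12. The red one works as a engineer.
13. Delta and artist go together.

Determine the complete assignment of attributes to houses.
Solution:

House | Profession | Team | Drink | Color
-----------------------------------------
  1   | teacher | Epsilon | tea | yellow
  2   | artist | Delta | water | green
  3   | doctor | Beta | coffee | blue
  4   | lawyer | Gamma | juice | white
  5   | engineer | Alpha | milk | red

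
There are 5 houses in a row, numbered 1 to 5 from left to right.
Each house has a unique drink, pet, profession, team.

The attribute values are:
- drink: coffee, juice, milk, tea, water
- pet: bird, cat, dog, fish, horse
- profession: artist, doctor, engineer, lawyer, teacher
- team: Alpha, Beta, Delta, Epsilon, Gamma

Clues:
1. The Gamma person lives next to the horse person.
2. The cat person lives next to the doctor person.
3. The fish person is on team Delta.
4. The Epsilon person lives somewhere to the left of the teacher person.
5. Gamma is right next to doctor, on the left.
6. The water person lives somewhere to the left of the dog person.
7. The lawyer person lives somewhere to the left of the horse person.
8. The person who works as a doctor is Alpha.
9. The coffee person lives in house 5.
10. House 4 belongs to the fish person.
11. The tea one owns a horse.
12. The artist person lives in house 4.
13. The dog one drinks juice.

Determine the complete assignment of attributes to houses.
Solution:

House | Drink | Pet | Profession | Team
---------------------------------------
  1   | water | cat | lawyer | Gamma
  2   | tea | horse | doctor | Alpha
  3   | juice | dog | engineer | Epsilon
  4   | milk | fish | artist | Delta
  5   | coffee | bird | teacher | Beta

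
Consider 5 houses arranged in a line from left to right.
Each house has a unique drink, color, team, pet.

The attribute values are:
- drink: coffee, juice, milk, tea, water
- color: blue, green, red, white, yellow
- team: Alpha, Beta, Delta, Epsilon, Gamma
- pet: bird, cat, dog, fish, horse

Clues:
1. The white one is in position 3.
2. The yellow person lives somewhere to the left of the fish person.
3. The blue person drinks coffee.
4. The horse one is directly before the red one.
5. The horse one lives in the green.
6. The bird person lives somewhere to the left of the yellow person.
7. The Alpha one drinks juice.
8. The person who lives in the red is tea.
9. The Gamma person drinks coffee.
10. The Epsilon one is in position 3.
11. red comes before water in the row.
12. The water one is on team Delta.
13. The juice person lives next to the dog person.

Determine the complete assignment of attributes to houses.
Solution:

House | Drink | Color | Team | Pet
----------------------------------
  1   | juice | green | Alpha | horse
  2   | tea | red | Beta | dog
  3   | milk | white | Epsilon | bird
  4   | water | yellow | Delta | cat
  5   | coffee | blue | Gamma | fish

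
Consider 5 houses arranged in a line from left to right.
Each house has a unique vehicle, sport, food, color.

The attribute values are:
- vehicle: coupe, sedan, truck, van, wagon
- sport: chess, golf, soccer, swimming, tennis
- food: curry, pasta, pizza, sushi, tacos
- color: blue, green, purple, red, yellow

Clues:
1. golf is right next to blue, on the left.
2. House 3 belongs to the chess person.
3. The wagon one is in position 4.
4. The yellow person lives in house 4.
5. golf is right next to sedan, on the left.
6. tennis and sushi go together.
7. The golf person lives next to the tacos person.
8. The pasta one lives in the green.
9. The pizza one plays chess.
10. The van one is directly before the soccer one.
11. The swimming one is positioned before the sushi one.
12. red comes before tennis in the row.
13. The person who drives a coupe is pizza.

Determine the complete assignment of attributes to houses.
Solution:

House | Vehicle | Sport | Food | Color
--------------------------------------
  1   | van | golf | pasta | green
  2   | sedan | soccer | tacos | blue
  3   | coupe | chess | pizza | red
  4   | wagon | swimming | curry | yellow
  5   | truck | tennis | sushi | purple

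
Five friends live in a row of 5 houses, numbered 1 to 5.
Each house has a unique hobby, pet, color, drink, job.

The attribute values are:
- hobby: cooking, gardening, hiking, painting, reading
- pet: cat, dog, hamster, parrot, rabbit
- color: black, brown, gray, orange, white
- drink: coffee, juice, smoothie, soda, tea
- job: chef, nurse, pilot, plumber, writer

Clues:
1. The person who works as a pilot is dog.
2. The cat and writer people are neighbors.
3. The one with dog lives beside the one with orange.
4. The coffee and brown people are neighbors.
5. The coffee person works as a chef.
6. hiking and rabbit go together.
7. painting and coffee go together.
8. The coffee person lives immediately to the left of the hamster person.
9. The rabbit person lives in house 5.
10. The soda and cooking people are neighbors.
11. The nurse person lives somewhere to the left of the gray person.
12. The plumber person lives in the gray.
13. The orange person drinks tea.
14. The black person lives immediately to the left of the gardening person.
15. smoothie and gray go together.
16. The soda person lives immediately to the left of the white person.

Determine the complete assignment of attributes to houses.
Solution:

House | Hobby | Pet | Color | Drink | Job
-----------------------------------------
  1   | painting | cat | black | coffee | chef
  2   | gardening | hamster | brown | soda | writer
  3   | cooking | dog | white | juice | pilot
  4   | reading | parrot | orange | tea | nurse
  5   | hiking | rabbit | gray | smoothie | plumber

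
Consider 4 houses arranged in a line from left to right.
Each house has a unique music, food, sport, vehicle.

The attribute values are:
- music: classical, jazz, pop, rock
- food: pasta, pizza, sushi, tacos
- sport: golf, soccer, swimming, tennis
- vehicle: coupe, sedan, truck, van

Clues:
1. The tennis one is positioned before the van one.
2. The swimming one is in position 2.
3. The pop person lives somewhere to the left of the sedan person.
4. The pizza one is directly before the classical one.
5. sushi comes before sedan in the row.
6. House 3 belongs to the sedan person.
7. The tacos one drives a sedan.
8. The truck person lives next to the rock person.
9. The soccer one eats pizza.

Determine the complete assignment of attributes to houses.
Solution:

House | Music | Food | Sport | Vehicle
--------------------------------------
  1   | pop | pizza | soccer | coupe
  2   | classical | sushi | swimming | truck
  3   | rock | tacos | tennis | sedan
  4   | jazz | pasta | golf | van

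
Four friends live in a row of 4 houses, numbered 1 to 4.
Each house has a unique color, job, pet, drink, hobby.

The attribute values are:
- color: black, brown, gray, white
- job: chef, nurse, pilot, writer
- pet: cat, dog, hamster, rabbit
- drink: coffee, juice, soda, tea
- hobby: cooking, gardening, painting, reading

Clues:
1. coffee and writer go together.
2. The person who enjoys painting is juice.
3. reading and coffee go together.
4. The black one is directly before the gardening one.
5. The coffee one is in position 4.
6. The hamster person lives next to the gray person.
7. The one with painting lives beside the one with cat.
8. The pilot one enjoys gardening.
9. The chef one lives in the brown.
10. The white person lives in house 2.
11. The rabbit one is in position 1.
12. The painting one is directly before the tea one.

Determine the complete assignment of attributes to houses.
Solution:

House | Color | Job | Pet | Drink | Hobby
-----------------------------------------
  1   | black | nurse | rabbit | juice | painting
  2   | white | pilot | cat | tea | gardening
  3   | brown | chef | hamster | soda | cooking
  4   | gray | writer | dog | coffee | reading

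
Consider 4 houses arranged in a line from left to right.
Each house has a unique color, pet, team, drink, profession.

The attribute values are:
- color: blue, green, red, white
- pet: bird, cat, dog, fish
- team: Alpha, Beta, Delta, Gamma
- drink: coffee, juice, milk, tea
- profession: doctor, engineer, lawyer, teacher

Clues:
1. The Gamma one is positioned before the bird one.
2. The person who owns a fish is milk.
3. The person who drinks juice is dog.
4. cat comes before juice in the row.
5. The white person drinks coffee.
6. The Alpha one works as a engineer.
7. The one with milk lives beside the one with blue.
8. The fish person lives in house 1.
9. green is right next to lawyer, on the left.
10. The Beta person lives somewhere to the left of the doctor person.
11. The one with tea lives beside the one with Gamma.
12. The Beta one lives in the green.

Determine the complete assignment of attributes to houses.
Solution:

House | Color | Pet | Team | Drink | Profession
-----------------------------------------------
  1   | green | fish | Beta | milk | teacher
  2   | blue | cat | Delta | tea | lawyer
  3   | red | dog | Gamma | juice | doctor
  4   | white | bird | Alpha | coffee | engineer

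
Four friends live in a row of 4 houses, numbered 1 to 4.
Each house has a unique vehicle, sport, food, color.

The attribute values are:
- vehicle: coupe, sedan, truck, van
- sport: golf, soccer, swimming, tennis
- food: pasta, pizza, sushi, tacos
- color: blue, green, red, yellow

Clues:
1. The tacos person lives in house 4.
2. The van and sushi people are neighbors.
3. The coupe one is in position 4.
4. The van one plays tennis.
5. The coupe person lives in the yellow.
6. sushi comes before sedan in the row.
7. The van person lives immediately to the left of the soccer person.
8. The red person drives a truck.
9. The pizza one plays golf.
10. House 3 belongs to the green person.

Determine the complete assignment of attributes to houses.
Solution:

House | Vehicle | Sport | Food | Color
--------------------------------------
  1   | van | tennis | pasta | blue
  2   | truck | soccer | sushi | red
  3   | sedan | golf | pizza | green
  4   | coupe | swimming | tacos | yellow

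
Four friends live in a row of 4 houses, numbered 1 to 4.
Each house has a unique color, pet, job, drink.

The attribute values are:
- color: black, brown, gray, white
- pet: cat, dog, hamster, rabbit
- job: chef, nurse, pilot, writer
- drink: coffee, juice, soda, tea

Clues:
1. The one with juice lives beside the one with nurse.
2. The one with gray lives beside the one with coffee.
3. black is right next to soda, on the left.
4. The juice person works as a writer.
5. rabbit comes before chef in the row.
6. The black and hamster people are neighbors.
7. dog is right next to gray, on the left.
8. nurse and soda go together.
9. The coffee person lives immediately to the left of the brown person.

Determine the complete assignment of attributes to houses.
Solution:

House | Color | Pet | Job | Drink
---------------------------------
  1   | black | dog | writer | juice
  2   | gray | hamster | nurse | soda
  3   | white | rabbit | pilot | coffee
  4   | brown | cat | chef | tea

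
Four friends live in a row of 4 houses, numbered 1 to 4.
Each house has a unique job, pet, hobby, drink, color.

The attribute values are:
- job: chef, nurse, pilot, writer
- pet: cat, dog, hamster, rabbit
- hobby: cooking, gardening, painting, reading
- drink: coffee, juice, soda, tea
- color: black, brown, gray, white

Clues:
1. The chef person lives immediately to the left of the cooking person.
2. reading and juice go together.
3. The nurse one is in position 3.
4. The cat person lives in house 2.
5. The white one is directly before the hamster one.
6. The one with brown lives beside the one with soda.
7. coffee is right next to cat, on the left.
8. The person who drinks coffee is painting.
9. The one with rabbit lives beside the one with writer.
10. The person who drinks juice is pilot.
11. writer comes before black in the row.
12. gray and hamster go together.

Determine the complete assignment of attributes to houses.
Solution:

House | Job | Pet | Hobby | Drink | Color
-----------------------------------------
  1   | chef | rabbit | painting | coffee | brown
  2   | writer | cat | cooking | soda | white
  3   | nurse | hamster | gardening | tea | gray
  4   | pilot | dog | reading | juice | black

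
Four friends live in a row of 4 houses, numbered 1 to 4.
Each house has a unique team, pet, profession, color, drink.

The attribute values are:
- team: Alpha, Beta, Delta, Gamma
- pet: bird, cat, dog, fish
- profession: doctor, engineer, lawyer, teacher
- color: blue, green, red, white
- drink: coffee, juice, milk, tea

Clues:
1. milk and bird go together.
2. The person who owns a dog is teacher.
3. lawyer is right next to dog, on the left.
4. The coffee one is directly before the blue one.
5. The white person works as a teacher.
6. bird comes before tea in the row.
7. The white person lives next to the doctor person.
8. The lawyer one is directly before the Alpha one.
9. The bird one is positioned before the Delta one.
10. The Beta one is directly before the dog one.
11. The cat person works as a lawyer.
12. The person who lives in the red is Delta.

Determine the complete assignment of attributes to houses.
Solution:

House | Team | Pet | Profession | Color | Drink
-----------------------------------------------
  1   | Beta | cat | lawyer | green | juice
  2   | Alpha | dog | teacher | white | coffee
  3   | Gamma | bird | doctor | blue | milk
  4   | Delta | fish | engineer | red | tea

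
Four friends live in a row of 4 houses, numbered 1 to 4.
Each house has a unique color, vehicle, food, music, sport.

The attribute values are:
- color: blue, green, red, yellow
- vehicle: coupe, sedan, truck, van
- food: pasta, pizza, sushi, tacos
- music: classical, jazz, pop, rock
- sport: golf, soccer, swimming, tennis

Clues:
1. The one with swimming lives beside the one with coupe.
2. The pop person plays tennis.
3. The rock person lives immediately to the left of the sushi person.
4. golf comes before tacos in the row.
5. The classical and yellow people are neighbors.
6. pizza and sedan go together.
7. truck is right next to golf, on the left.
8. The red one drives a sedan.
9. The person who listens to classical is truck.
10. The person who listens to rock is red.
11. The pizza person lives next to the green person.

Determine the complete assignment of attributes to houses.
Solution:

House | Color | Vehicle | Food | Music | Sport
----------------------------------------------
  1   | red | sedan | pizza | rock | soccer
  2   | green | truck | sushi | classical | swimming
  3   | yellow | coupe | pasta | jazz | golf
  4   | blue | van | tacos | pop | tennis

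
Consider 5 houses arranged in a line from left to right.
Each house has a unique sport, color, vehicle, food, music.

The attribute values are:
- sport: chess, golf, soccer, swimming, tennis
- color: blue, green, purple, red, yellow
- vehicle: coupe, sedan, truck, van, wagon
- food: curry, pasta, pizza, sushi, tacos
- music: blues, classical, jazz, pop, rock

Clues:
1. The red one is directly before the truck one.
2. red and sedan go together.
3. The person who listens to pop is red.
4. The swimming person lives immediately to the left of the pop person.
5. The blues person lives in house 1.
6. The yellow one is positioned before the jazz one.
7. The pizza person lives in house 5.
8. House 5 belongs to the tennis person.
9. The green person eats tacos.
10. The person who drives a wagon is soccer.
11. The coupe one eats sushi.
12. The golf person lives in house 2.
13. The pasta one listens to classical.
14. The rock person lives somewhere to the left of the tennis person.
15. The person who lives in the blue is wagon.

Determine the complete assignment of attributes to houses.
Solution:

House | Sport | Color | Vehicle | Food | Music
----------------------------------------------
  1   | swimming | yellow | coupe | sushi | blues
  2   | golf | red | sedan | curry | pop
  3   | chess | green | truck | tacos | rock
  4   | soccer | blue | wagon | pasta | classical
  5   | tennis | purple | van | pizza | jazz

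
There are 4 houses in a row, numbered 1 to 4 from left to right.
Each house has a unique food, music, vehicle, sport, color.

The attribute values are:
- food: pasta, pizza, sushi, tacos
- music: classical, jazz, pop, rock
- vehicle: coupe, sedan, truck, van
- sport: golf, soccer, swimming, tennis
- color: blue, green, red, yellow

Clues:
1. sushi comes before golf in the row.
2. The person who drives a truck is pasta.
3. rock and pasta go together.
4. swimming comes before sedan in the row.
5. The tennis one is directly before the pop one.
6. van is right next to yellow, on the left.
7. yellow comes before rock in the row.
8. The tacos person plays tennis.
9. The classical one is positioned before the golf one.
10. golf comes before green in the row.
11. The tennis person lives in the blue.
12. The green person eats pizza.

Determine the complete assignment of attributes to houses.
Solution:

House | Food | Music | Vehicle | Sport | Color
----------------------------------------------
  1   | tacos | classical | van | tennis | blue
  2   | sushi | pop | coupe | swimming | yellow
  3   | pasta | rock | truck | golf | red
  4   | pizza | jazz | sedan | soccer | green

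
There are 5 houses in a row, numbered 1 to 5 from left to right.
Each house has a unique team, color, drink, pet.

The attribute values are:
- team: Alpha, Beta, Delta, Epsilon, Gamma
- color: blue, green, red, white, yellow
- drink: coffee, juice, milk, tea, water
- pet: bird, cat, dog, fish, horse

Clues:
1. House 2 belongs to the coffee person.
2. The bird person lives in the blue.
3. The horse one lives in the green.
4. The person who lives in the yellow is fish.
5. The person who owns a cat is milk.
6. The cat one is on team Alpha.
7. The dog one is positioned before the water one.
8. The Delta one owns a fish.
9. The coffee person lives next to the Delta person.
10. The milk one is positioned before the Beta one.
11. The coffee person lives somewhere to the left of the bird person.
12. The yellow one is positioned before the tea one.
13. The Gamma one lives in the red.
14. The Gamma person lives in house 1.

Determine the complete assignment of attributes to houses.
Solution:

House | Team | Color | Drink | Pet
----------------------------------
  1   | Gamma | red | juice | dog
  2   | Epsilon | green | coffee | horse
  3   | Delta | yellow | water | fish
  4   | Alpha | white | milk | cat
  5   | Beta | blue | tea | bird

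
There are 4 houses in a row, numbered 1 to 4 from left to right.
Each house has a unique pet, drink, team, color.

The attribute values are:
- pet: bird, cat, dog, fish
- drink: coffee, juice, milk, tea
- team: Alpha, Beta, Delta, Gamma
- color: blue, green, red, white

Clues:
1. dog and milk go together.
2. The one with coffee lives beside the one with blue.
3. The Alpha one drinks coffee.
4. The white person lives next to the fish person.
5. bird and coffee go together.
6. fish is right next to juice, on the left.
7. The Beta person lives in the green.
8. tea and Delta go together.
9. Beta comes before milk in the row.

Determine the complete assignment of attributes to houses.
Solution:

House | Pet | Drink | Team | Color
----------------------------------
  1   | bird | coffee | Alpha | white
  2   | fish | tea | Delta | blue
  3   | cat | juice | Beta | green
  4   | dog | milk | Gamma | red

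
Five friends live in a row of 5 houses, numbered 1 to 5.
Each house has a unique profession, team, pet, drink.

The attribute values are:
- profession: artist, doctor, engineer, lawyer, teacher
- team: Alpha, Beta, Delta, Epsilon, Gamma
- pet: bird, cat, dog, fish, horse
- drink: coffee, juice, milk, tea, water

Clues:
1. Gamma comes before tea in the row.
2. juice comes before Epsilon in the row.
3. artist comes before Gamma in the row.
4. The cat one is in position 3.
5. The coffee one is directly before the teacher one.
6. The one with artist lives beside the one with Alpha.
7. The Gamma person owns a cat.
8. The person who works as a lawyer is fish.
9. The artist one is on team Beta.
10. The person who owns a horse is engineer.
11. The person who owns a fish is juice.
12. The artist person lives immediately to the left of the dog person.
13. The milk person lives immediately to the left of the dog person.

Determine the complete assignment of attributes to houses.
Solution:

House | Profession | Team | Pet | Drink
---------------------------------------
  1   | artist | Beta | bird | milk
  2   | doctor | Alpha | dog | coffee
  3   | teacher | Gamma | cat | water
  4   | lawyer | Delta | fish | juice
  5   | engineer | Epsilon | horse | tea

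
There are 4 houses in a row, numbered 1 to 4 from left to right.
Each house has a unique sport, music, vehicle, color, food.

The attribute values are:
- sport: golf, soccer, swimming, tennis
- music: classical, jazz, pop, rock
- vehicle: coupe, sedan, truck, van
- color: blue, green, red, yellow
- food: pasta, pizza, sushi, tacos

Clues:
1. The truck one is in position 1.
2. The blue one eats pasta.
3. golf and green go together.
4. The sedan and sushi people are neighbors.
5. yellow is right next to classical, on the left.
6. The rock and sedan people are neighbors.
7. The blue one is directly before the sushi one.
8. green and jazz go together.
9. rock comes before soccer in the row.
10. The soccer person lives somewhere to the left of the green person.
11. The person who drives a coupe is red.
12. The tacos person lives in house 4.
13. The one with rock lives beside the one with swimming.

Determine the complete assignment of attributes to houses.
Solution:

House | Sport | Music | Vehicle | Color | Food
----------------------------------------------
  1   | tennis | rock | truck | yellow | pizza
  2   | swimming | classical | sedan | blue | pasta
  3   | soccer | pop | coupe | red | sushi
  4   | golf | jazz | van | green | tacos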